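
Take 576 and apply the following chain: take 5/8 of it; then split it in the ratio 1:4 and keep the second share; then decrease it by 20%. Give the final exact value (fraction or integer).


Start with 576.
Step 1: Take 5/8: 576 * 5/8 = 360
Step 2: Split 1:4, second share = 360 * 4/5 = 288
Step 3: Decrease by 20%: 288 * 80/100 = 1152/5
Final result = 1152/5

1152/5


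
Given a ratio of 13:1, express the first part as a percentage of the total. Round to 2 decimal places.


Total parts = 13 + 1 = 14
First part fraction = 13/14
Percentage = (13/14) * 100
= 0.928571 * 100
= 92.86%

92.86


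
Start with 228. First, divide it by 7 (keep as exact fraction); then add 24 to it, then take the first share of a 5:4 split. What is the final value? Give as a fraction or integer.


Start with 228.
Step 1: Divide by 7: 228 / 7 = 228/7
Step 2: Add 24: 228/7+24=396/7; split 5:4 first = 396/7*5/9 = 220/7
Final result = 220/7

220/7


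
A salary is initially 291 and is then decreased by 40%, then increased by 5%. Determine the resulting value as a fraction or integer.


Start: 291
Step 1: decrease by 40% => multiply by 60/100
  291 * 60/100 = 873/5
Step 2: increase by 5% => multiply by 105/100
  873/5 * 105/100 = 18333/100
Final value = 18333/100

18333/100


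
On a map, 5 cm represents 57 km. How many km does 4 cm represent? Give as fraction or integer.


Map scale: 5 cm = 57 km
Measured distance on map = 4 cm
Set up proportion: 4 * 57 / 5
= 228 / 5
= 228/5 km

228/5


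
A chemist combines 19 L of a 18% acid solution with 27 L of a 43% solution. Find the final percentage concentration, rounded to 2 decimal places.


Solute in mixture 1 = 18% of 19 L = 19*18/100 = 171/50 L
Solute in mixture 2 = 43% of 27 L = 27*43/100 = 1161/100 L
Total solute = 171/50 + 1161/100 = 1503/100 L
Total volume = 19 + 27 = 46 L
Final concentration = 1503/100/46 * 100 = 32.67%

32.67


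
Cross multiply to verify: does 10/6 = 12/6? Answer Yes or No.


Cross multiply to check 10/6 = 12/6
Left cross product: 10 * 6 = 60
Right cross product: 6 * 12 = 72
60 != 72
Not equal, so proportions differ => No

No


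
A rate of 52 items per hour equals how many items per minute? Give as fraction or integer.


Converting from per hour to per minute
Rate = 52 items per hour
Divide by 60: 52/60
= 13/15 items per minute

13/15


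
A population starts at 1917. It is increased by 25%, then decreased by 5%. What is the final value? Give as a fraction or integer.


Start: 1917
Step 1: increase by 25% => multiply by 125/100
  1917 * 125/100 = 9585/4
Step 2: decrease by 5% => multiply by 95/100
  9585/4 * 95/100 = 36423/16
Final value = 36423/16

36423/16


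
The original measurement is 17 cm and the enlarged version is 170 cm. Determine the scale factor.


Original length = 17 cm
Scaled length = 170 cm
Scale factor = 170 / 17
= 10

10


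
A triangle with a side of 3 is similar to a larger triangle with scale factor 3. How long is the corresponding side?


Similar triangles have proportional sides
Scale factor = 3
Smaller side = 3
Corresponding larger side = 3 * 3
= 9

9


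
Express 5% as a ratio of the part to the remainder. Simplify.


Part = 5%, Remainder = 95%
Ratio = 5:95
GCD(5, 95) = 5
Simplify: 1:19 = 1:19

1:19


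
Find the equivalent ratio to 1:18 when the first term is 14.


Original ratio: 1:18
First term target: 14
Scale factor = 14 / 1 = 14
Multiply second term: 18 * 14 = 252
Equivalent ratio = 14:252

14:252


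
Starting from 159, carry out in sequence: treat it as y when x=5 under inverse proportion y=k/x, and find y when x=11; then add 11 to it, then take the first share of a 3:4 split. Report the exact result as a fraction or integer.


Start with 159.
Step 1: Inverse prop: k = (159)*5; new y = k/11 = 159*5/11 = 795/11
Step 2: Add 11: 795/11+11=916/11; split 3:4 first = 916/11*3/7 = 2748/77
Final result = 2748/77

2748/77


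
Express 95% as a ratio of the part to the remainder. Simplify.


Part = 95%, Remainder = 5%
Ratio = 95:5
GCD(95, 5) = 5
Simplify: 19:1 = 19:1

19:1


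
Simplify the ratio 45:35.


Find GCD(45, 35)
GCD = 5
Divide both by 5: 45/5 = 9, 35/5 = 7
Simplified ratio = 9:7

9:7


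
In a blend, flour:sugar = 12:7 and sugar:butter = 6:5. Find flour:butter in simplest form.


Given a:b = 12:7 and b:c = 6:5
Make b consistent. Multiply first ratio by 6: a:b = 72:42
Multiply second ratio by 7: b:c = 42:35
Now b = 42 in both, so a:b:c = 72:42:35
Therefore a:c = 72:35
Simplify by GCD: a:c = 72:35

72:35


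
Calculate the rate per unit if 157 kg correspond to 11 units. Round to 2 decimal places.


Total kg = 157
Number of units = 11
Unit rate = 157 / 11
= 14.27 kg per unit

14.27


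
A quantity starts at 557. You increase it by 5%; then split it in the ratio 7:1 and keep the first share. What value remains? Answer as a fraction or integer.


Start with 557.
Step 1: Increase by 5%: 557 * 105/100 = 11697/20
Step 2: Split 7:1, first share = 11697/20 * 7/8 = 81879/160
Final result = 81879/160

81879/160


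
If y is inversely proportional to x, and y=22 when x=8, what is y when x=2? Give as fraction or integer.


Inverse proportion: y = k/x
Find k: k = 8 * 22 = 176
Compute y at x=2: y = 176/2
y = 88

88


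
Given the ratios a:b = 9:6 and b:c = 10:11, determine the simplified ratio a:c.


Given a:b = 9:6 and b:c = 10:11
Make b consistent. Multiply first ratio by 10: a:b = 90:60
Multiply second ratio by 6: b:c = 60:66
Now b = 60 in both, so a:b:c = 90:60:66
Therefore a:c = 90:66
Simplify by GCD: a:c = 15:11

15:11


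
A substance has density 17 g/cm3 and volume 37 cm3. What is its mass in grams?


Using mass = density * volume
Density = 17 g/cm3
Volume = 37 cm3
Mass = 17 * 37
= 629 g

629


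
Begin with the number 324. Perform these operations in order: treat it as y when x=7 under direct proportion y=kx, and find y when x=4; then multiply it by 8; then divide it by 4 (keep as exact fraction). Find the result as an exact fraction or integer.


Start with 324.
Step 1: Direct prop: k = (324)/7; new y = k*4 = 324*4/7 = 1296/7
Step 2: Multiply by 8: 1296/7 * 8 = 10368/7
Step 3: Divide by 4: 10368/7 / 4 = 2592/7
Final result = 2592/7

2592/7


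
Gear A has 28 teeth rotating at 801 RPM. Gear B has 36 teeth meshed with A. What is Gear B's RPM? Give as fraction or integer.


Gear ratio: teeth_A * RPM_A = teeth_B * RPM_B
28 * 801 = 36 * RPM_B
22428 = 36 * RPM_B
RPM_B = 22428 / 36
RPM_B = 623

623


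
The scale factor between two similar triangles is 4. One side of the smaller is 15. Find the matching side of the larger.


Similar triangles have proportional sides
Scale factor = 4
Smaller side = 15
Corresponding larger side = 15 * 4
= 60

60


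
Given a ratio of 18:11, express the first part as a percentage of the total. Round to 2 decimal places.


Total parts = 18 + 11 = 29
First part fraction = 18/29
Percentage = (18/29) * 100
= 0.62069 * 100
= 62.07%

62.07


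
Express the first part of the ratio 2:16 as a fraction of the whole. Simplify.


Total parts = 2 + 16 = 18
First part fraction = 2/18
Simplify: 2/18 = 1/9

1/9


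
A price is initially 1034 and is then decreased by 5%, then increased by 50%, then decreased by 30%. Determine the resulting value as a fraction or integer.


Start: 1034
Step 1: decrease by 5% => multiply by 95/100
  1034 * 95/100 = 9823/10
Step 2: increase by 50% => multiply by 150/100
  9823/10 * 150/100 = 29469/20
Step 3: decrease by 30% => multiply by 70/100
  29469/20 * 70/100 = 206283/200
Final value = 206283/200

206283/200


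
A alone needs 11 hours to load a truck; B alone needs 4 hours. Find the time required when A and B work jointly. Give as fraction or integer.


Rate of A = 1/11 job per hour
Rate of B = 1/4 job per hour
Combined rate = 1/11 + 1/4
Find common denominator: (4 + 11)/(11*4) = 15/44
Combined rate = 15/44 job per hour
Time together = 1 / (15/44) = 44/15 hours

44/15


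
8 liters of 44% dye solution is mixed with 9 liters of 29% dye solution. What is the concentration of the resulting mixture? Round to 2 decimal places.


Solute in mixture 1 = 44% of 8 L = 8*44/100 = 88/25 L
Solute in mixture 2 = 29% of 9 L = 9*29/100 = 261/100 L
Total solute = 88/25 + 261/100 = 613/100 L
Total volume = 8 + 9 = 17 L
Final concentration = 613/100/17 * 100 = 36.06%

36.06


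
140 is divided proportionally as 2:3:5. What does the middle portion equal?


Ratio = 2:3:5
Total parts = 2 + 3 + 5 = 10
Value per part = 140 / 10 = 14
First share = 2 * 14 = 28
Middle share = 3 * 14 = 42
Third share = 5 * 14 = 70

42


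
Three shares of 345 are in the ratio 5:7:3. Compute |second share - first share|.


Total parts = 5 + 7 + 3 = 15
Value per part = 345 / 15 = 23
Shares: 5*23=115, 7*23=161, 3*23=69
Second share = 161, first share = 115
Difference = |161 - 115| = 46

46


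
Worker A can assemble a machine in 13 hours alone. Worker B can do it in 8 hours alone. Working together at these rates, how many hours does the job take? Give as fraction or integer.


Rate of A = 1/13 job per hour
Rate of B = 1/8 job per hour
Combined rate = 1/13 + 1/8
Find common denominator: (8 + 13)/(13*8) = 21/104
Combined rate = 21/104 job per hour
Time together = 1 / (21/104) = 104/21 hours

104/21


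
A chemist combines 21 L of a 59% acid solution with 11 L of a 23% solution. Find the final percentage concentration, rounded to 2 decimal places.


Solute in mixture 1 = 59% of 21 L = 21*59/100 = 1239/100 L
Solute in mixture 2 = 23% of 11 L = 11*23/100 = 253/100 L
Total solute = 1239/100 + 253/100 = 373/25 L
Total volume = 21 + 11 = 32 L
Final concentration = 373/25/32 * 100 = 46.63%

46.63


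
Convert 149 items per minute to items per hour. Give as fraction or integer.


Converting from per minute to per hour
Rate = 149 items per minute
Multiply by 60: 149 * 60
= 8940 items per hour

8940


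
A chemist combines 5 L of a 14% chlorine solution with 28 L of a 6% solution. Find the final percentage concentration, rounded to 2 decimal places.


Solute in mixture 1 = 14% of 5 L = 5*14/100 = 7/10 L
Solute in mixture 2 = 6% of 28 L = 28*6/100 = 42/25 L
Total solute = 7/10 + 42/25 = 119/50 L
Total volume = 5 + 28 = 33 L
Final concentration = 119/50/33 * 100 = 7.21%

7.21


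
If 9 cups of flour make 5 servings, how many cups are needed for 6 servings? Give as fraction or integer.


Original: 9 cups for 5 servings
Target servings = 6
Scaling factor = 6/5
New amount = 9 * 6/5
= 54/5
= 54/5 cups

54/5


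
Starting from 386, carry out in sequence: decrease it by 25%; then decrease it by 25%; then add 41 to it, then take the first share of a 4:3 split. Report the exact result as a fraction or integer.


Start with 386.
Step 1: Decrease by 25%: 386 * 75/100 = 579/2
Step 2: Decrease by 25%: 579/2 * 75/100 = 1737/8
Step 3: Add 41: 1737/8+41=2065/8; split 4:3 first = 2065/8*4/7 = 295/2
Final result = 295/2

295/2


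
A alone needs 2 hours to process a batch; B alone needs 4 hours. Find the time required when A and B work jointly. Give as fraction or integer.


Rate of A = 1/2 job per hour
Rate of B = 1/4 job per hour
Combined rate = 1/2 + 1/4
Find common denominator: (4 + 2)/(2*4) = 6/8
Combined rate = 3/4 job per hour
Time together = 1 / (3/4) = 4/3 hours

4/3


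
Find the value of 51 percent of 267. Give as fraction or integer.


Compute 51% of 267
Convert percentage: 51% = 51/100
Multiply: 267 * 51/100
= 13617/100
= 13617/100

13617/100


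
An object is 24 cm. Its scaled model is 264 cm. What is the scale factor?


Original length = 24 cm
Scaled length = 264 cm
Scale factor = 264 / 24
= 11

11


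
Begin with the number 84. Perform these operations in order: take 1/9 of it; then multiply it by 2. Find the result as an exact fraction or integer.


Start with 84.
Step 1: Take 1/9: 84 * 1/9 = 28/3
Step 2: Multiply by 2: 28/3 * 2 = 56/3
Final result = 56/3

56/3


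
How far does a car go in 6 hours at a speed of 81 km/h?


Using distance = speed * time
Speed = 81 km/h
Time = 6 hours
Distance = 81 * 6
= 486 km

486


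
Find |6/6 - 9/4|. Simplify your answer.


Simplify: 6/6 = 1 and 9/4 = 9/4
Find common denominator: LCD = 4
Convert: 4/4 and 9/4
Difference = |4 - 9|/4 = 5/4
Simplified = 5/4

5/4


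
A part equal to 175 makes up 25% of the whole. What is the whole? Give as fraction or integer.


Given: 175 is 25% of the whole
Set up: 175 = 25/100 * whole
whole = 175 * 100 / 25
whole = 17500 / 25
whole = 700

700


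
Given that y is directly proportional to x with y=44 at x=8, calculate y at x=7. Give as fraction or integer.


Direct proportion: y = kx
Find k: k = 44/8 = 11/2
Compute y at x=7: y = 11/2 * 7
y = 77/2

77/2


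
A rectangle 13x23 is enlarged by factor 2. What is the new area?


Original dimensions: 13 x 23
Enlargement factor = 2
New width = 13 * 2 = 26
New height = 23 * 2 = 46
New area = 26 * 46 = 1196

1196


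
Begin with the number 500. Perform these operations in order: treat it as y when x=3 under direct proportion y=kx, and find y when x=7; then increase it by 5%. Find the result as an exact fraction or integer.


Start with 500.
Step 1: Direct prop: k = (500)/3; new y = k*7 = 500*7/3 = 3500/3
Step 2: Increase by 5%: 3500/3 * 105/100 = 1225
Final result = 1225

1225


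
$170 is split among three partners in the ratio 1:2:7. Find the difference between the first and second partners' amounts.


Total parts = 1 + 2 + 7 = 10
Value per part = 170 / 10 = 17
Shares: 1*17=17, 2*17=34, 7*17=119
First share = 17, second share = 34
Difference = |17 - 34| = 17

17


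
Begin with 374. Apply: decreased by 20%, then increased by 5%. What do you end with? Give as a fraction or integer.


Start: 374
Step 1: decrease by 20% => multiply by 80/100
  374 * 80/100 = 1496/5
Step 2: increase by 5% => multiply by 105/100
  1496/5 * 105/100 = 7854/25
Final value = 7854/25

7854/25


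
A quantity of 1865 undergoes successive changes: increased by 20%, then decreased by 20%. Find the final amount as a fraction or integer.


Start: 1865
Step 1: increase by 20% => multiply by 120/100
  1865 * 120/100 = 2238
Step 2: decrease by 20% => multiply by 80/100
  2238 * 80/100 = 8952/5
Final value = 8952/5

8952/5


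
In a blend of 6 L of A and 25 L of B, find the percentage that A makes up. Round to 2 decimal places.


Volume of A = 6 L
Volume of B = 25 L
Total volume = 6 + 25 = 31 L
Percentage of A = (6/31) * 100
= 19.35%

19.35


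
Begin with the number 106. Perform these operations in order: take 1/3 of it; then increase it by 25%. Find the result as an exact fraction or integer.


Start with 106.
Step 1: Take 1/3: 106 * 1/3 = 106/3
Step 2: Increase by 25%: 106/3 * 125/100 = 265/6
Final result = 265/6

265/6


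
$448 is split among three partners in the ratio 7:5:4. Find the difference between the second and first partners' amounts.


Total parts = 7 + 5 + 4 = 16
Value per part = 448 / 16 = 28
Shares: 7*28=196, 5*28=140, 4*28=112
Second share = 140, first share = 196
Difference = |140 - 196| = 56

56


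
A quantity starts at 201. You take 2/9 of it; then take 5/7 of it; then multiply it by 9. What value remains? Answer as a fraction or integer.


Start with 201.
Step 1: Take 2/9: 201 * 2/9 = 134/3
Step 2: Take 5/7: 134/3 * 5/7 = 670/21
Step 3: Multiply by 9: 670/21 * 9 = 2010/7
Final result = 2010/7

2010/7


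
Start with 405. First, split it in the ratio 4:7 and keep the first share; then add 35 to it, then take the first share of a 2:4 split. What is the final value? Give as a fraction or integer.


Start with 405.
Step 1: Split 4:7, first share = 405 * 4/11 = 1620/11
Step 2: Add 35: 1620/11+35=2005/11; split 2:4 first = 2005/11*2/6 = 2005/33
Final result = 2005/33

2005/33


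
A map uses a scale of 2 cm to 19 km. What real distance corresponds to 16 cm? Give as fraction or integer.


Map scale: 2 cm = 19 km
Measured distance on map = 16 cm
Set up proportion: 16 * 19 / 2
= 304 / 2
= 152 km

152


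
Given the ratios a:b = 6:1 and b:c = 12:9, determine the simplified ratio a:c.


Given a:b = 6:1 and b:c = 12:9
Make b consistent. Multiply first ratio by 12: a:b = 72:12
Multiply second ratio by 1: b:c = 12:9
Now b = 12 in both, so a:b:c = 72:12:9
Therefore a:c = 72:9
Simplify by GCD: a:c = 8:1

8:1


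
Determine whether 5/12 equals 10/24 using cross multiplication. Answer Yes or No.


Cross multiply to check 5/12 = 10/24
Left cross product: 5 * 24 = 120
Right cross product: 12 * 10 = 120
120 = 120
Equal, so proportions match => Yes

Yes


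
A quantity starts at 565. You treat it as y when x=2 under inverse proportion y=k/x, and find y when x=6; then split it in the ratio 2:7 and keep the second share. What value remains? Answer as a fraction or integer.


Start with 565.
Step 1: Inverse prop: k = (565)*2; new y = k/6 = 565*2/6 = 565/3
Step 2: Split 2:7, second share = 565/3 * 7/9 = 3955/27
Final result = 3955/27

3955/27


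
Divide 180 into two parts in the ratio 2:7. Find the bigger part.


Total parts = 2 + 7 = 9
Value per part = 180 / 9 = 20
First share = 2 * 20 = 40
Second share = 7 * 20 = 140
Larger share = 140

140


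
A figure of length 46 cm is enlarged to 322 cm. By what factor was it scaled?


Original length = 46 cm
Scaled length = 322 cm
Scale factor = 322 / 46
= 7

7


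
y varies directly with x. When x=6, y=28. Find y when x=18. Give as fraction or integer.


Direct proportion: y = kx
Find k: k = 28/6 = 14/3
Compute y at x=18: y = 14/3 * 18
y = 84

84


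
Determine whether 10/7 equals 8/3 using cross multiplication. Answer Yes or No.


Cross multiply to check 10/7 = 8/3
Left cross product: 10 * 3 = 30
Right cross product: 7 * 8 = 56
30 != 56
Not equal, so proportions differ => No

No


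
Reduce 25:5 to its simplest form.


Find GCD(25, 5)
GCD = 5
Divide both by 5: 25/5 = 5, 5/5 = 1
Simplified ratio = 5:1

5:1


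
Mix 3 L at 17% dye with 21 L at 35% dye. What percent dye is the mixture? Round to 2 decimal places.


Solute in mixture 1 = 17% of 3 L = 3*17/100 = 51/100 L
Solute in mixture 2 = 35% of 21 L = 21*35/100 = 147/20 L
Total solute = 51/100 + 147/20 = 393/50 L
Total volume = 3 + 21 = 24 L
Final concentration = 393/50/24 * 100 = 32.75%

32.75


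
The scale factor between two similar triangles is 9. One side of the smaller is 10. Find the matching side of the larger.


Similar triangles have proportional sides
Scale factor = 9
Smaller side = 10
Corresponding larger side = 10 * 9
= 90

90


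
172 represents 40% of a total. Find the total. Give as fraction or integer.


Given: 172 is 40% of the whole
Set up: 172 = 40/100 * whole
whole = 172 * 100 / 40
whole = 17200 / 40
whole = 430

430


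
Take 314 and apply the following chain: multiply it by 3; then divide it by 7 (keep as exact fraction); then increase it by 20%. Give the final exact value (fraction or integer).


Start with 314.
Step 1: Multiply by 3: 314 * 3 = 942
Step 2: Divide by 7: 942 / 7 = 942/7
Step 3: Increase by 20%: 942/7 * 120/100 = 5652/35
Final result = 5652/35

5652/35


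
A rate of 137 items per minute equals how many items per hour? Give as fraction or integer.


Converting from per minute to per hour
Rate = 137 items per minute
Multiply by 60: 137 * 60
= 8220 items per hour

8220


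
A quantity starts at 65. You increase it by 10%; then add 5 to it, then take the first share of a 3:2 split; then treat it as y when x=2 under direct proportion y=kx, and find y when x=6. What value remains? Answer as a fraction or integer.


Start with 65.
Step 1: Increase by 10%: 65 * 110/100 = 143/2
Step 2: Add 5: 143/2+5=153/2; split 3:2 first = 153/2*3/5 = 459/10
Step 3: Direct prop: k = (459/10)/2; new y = k*6 = 459/10*6/2 = 1377/10
Final result = 1377/10

1377/10


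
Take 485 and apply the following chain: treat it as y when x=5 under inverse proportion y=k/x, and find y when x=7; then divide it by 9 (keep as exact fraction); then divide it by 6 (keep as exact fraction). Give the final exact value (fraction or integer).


Start with 485.
Step 1: Inverse prop: k = (485)*5; new y = k/7 = 485*5/7 = 2425/7
Step 2: Divide by 9: 2425/7 / 9 = 2425/63
Step 3: Divide by 6: 2425/63 / 6 = 2425/378
Final result = 2425/378

2425/378


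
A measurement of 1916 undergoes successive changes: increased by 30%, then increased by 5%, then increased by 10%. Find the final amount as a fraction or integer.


Start: 1916
Step 1: increase by 30% => multiply by 130/100
  1916 * 130/100 = 12454/5
Step 2: increase by 5% => multiply by 105/100
  12454/5 * 105/100 = 130767/50
Step 3: increase by 10% => multiply by 110/100
  130767/50 * 110/100 = 1438437/500
Final value = 1438437/500

1438437/500


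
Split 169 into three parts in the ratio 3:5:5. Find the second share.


Ratio = 3:5:5
Total parts = 3 + 5 + 5 = 13
Value per part = 169 / 13 = 13
First share = 3 * 13 = 39
Middle share = 5 * 13 = 65
Third share = 5 * 13 = 65

65


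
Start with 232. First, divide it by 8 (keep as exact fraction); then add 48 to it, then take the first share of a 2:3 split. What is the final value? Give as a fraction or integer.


Start with 232.
Step 1: Divide by 8: 232 / 8 = 29
Step 2: Add 48: 29+48=77; split 2:3 first = 77*2/5 = 154/5
Final result = 154/5

154/5


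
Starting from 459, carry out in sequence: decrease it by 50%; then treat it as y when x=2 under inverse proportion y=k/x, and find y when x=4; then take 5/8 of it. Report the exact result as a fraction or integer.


Start with 459.
Step 1: Decrease by 50%: 459 * 50/100 = 459/2
Step 2: Inverse prop: k = (459/2)*2; new y = k/4 = 459/2*2/4 = 459/4
Step 3: Take 5/8: 459/4 * 5/8 = 2295/32
Final result = 2295/32

2295/32


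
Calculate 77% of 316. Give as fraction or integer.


Compute 77% of 316
Convert percentage: 77% = 77/100
Multiply: 316 * 77/100
= 24332/100
= 6083/25

6083/25


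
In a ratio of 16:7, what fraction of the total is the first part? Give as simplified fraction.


Total parts = 16 + 7 = 23
First part fraction = 16/23
Simplify: 16/23 = 16/23

16/23


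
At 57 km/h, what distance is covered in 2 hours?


Using distance = speed * time
Speed = 57 km/h
Time = 2 hours
Distance = 57 * 2
= 114 km

114


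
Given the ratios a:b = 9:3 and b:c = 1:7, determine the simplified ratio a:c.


Given a:b = 9:3 and b:c = 1:7
Make b consistent. Multiply first ratio by 1: a:b = 9:3
Multiply second ratio by 3: b:c = 3:21
Now b = 3 in both, so a:b:c = 9:3:21
Therefore a:c = 9:21
Simplify by GCD: a:c = 3:7

3:7


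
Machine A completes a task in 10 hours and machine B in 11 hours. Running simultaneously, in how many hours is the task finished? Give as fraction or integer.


Rate of A = 1/10 job per hour
Rate of B = 1/11 job per hour
Combined rate = 1/10 + 1/11
Find common denominator: (11 + 10)/(10*11) = 21/110
Combined rate = 21/110 job per hour
Time together = 1 / (21/110) = 110/21 hours

110/21


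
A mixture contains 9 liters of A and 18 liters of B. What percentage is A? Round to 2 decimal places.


Volume of A = 9 L
Volume of B = 18 L
Total volume = 9 + 18 = 27 L
Percentage of A = (9/27) * 100
= 33.33%

33.33


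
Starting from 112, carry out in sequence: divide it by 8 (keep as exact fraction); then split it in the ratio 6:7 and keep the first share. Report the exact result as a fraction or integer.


Start with 112.
Step 1: Divide by 8: 112 / 8 = 14
Step 2: Split 6:7, first share = 14 * 6/13 = 84/13
Final result = 84/13

84/13


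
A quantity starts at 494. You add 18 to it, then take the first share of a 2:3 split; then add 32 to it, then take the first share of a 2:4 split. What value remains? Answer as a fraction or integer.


Start with 494.
Step 1: Add 18: 494+18=512; split 2:3 first = 512*2/5 = 1024/5
Step 2: Add 32: 1024/5+32=1184/5; split 2:4 first = 1184/5*2/6 = 1184/15
Final result = 1184/15

1184/15


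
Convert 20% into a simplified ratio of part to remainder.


Part = 20%, Remainder = 80%
Ratio = 20:80
GCD(20, 80) = 20
Simplify: 1:4 = 1:4

1:4


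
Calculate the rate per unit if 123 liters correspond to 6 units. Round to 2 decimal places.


Total liters = 123
Number of units = 6
Unit rate = 123 / 6
= 20.50 liters per unit

20.50


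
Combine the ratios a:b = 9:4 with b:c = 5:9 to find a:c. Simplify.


Given a:b = 9:4 and b:c = 5:9
Make b consistent. Multiply first ratio by 5: a:b = 45:20
Multiply second ratio by 4: b:c = 20:36
Now b = 20 in both, so a:b:c = 45:20:36
Therefore a:c = 45:36
Simplify by GCD: a:c = 5:4

5:4


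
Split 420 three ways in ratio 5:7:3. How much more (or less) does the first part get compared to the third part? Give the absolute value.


Total parts = 5 + 7 + 3 = 15
Value per part = 420 / 15 = 28
Shares: 5*28=140, 7*28=196, 3*28=84
First share = 140, third share = 84
Difference = |140 - 84| = 56

56


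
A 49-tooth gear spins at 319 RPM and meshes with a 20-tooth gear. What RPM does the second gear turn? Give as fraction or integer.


Gear ratio: teeth_A * RPM_A = teeth_B * RPM_B
49 * 319 = 20 * RPM_B
15631 = 20 * RPM_B
RPM_B = 15631 / 20
RPM_B = 15631/20

15631/20


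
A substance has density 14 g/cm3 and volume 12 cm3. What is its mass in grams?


Using mass = density * volume
Density = 14 g/cm3
Volume = 12 cm3
Mass = 14 * 12
= 168 g

168


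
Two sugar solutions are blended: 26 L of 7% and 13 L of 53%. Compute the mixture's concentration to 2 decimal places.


Solute in mixture 1 = 7% of 26 L = 26*7/100 = 91/50 L
Solute in mixture 2 = 53% of 13 L = 13*53/100 = 689/100 L
Total solute = 91/50 + 689/100 = 871/100 L
Total volume = 26 + 13 = 39 L
Final concentration = 871/100/39 * 100 = 22.33%

22.33


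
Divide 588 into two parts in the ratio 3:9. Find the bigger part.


Total parts = 3 + 9 = 12
Value per part = 588 / 12 = 49
First share = 3 * 49 = 147
Second share = 9 * 49 = 441
Larger share = 441

441


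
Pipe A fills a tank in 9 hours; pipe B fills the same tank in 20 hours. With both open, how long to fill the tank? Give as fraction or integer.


Rate of A = 1/9 job per hour
Rate of B = 1/20 job per hour
Combined rate = 1/9 + 1/20
Find common denominator: (20 + 9)/(9*20) = 29/180
Combined rate = 29/180 job per hour
Time together = 1 / (29/180) = 180/29 hours

180/29


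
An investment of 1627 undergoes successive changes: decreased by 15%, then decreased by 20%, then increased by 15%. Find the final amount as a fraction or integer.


Start: 1627
Step 1: decrease by 15% => multiply by 85/100
  1627 * 85/100 = 27659/20
Step 2: decrease by 20% => multiply by 80/100
  27659/20 * 80/100 = 27659/25
Step 3: increase by 15% => multiply by 115/100
  27659/25 * 115/100 = 636157/500
Final value = 636157/500

636157/500


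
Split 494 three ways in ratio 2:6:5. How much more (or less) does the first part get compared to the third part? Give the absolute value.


Total parts = 2 + 6 + 5 = 13
Value per part = 494 / 13 = 38
Shares: 2*38=76, 6*38=228, 5*38=190
First share = 76, third share = 190
Difference = |76 - 190| = 114

114


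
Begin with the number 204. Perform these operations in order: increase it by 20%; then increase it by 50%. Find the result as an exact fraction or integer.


Start with 204.
Step 1: Increase by 20%: 204 * 120/100 = 1224/5
Step 2: Increase by 50%: 1224/5 * 150/100 = 1836/5
Final result = 1836/5

1836/5


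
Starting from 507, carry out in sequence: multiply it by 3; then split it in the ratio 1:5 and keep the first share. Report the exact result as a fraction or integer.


Start with 507.
Step 1: Multiply by 3: 507 * 3 = 1521
Step 2: Split 1:5, first share = 1521 * 1/6 = 507/2
Final result = 507/2

507/2


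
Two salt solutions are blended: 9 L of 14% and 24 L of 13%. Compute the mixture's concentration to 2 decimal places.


Solute in mixture 1 = 14% of 9 L = 9*14/100 = 63/50 L
Solute in mixture 2 = 13% of 24 L = 24*13/100 = 78/25 L
Total solute = 63/50 + 78/25 = 219/50 L
Total volume = 9 + 24 = 33 L
Final concentration = 219/50/33 * 100 = 13.27%

13.27


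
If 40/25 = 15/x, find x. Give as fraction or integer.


Setting up: 40/25 = 15/x
Cross multiply: 40 * x = 25 * 15
40x = 375
x = 375/40
x = 75/8

75/8


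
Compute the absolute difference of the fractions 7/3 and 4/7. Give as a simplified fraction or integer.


Simplify: 7/3 = 7/3 and 4/7 = 4/7
Find common denominator: LCD = 21
Convert: 49/21 and 12/21
Difference = |49 - 12|/21 = 37/21
Simplified = 37/21

37/21


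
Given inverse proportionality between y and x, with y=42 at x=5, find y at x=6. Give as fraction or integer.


Inverse proportion: y = k/x
Find k: k = 5 * 42 = 210
Compute y at x=6: y = 210/6
y = 35

35


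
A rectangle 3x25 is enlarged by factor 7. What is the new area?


Original dimensions: 3 x 25
Enlargement factor = 7
New width = 3 * 7 = 21
New height = 25 * 7 = 175
New area = 21 * 175 = 3675

3675


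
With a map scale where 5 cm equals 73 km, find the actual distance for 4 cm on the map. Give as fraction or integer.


Map scale: 5 cm = 73 km
Measured distance on map = 4 cm
Set up proportion: 4 * 73 / 5
= 292 / 5
= 292/5 km

292/5


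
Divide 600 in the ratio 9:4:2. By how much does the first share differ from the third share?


Total parts = 9 + 4 + 2 = 15
Value per part = 600 / 15 = 40
Shares: 9*40=360, 4*40=160, 2*40=80
First share = 360, third share = 80
Difference = |360 - 80| = 280

280


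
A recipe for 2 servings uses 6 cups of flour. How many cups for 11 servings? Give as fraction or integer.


Original: 6 cups for 2 servings
Target servings = 11
Scaling factor = 11/2
New amount = 6 * 11/2
= 66/2
= 33 cups

33


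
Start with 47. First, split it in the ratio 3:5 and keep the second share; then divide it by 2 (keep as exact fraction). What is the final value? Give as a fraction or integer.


Start with 47.
Step 1: Split 3:5, second share = 47 * 5/8 = 235/8
Step 2: Divide by 2: 235/8 / 2 = 235/16
Final result = 235/16

235/16


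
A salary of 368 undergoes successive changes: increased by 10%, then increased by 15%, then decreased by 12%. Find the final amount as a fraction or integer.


Start: 368
Step 1: increase by 10% => multiply by 110/100
  368 * 110/100 = 2024/5
Step 2: increase by 15% => multiply by 115/100
  2024/5 * 115/100 = 11638/25
Step 3: decrease by 12% => multiply by 88/100
  11638/25 * 88/100 = 256036/625
Final value = 256036/625

256036/625


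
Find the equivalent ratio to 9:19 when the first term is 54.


Original ratio: 9:19
First term target: 54
Scale factor = 54 / 9 = 6
Multiply second term: 19 * 6 = 114
Equivalent ratio = 54:114

54:114


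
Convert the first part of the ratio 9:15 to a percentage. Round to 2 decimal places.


Total parts = 9 + 15 = 24
First part fraction = 9/24
Percentage = (9/24) * 100
= 0.375 * 100
= 37.50%

37.50


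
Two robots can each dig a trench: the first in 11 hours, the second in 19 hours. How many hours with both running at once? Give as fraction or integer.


Rate of A = 1/11 job per hour
Rate of B = 1/19 job per hour
Combined rate = 1/11 + 1/19
Find common denominator: (19 + 11)/(11*19) = 30/209
Combined rate = 30/209 job per hour
Time together = 1 / (30/209) = 209/30 hours

209/30


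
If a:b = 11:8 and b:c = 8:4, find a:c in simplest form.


Given a:b = 11:8 and b:c = 8:4
Make b consistent. Multiply first ratio by 8: a:b = 88:64
Multiply second ratio by 8: b:c = 64:32
Now b = 64 in both, so a:b:c = 88:64:32
Therefore a:c = 88:32
Simplify by GCD: a:c = 11:4

11:4


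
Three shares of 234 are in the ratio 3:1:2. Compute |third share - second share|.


Total parts = 3 + 1 + 2 = 6
Value per part = 234 / 6 = 39
Shares: 3*39=117, 1*39=39, 2*39=78
Third share = 78, second share = 39
Difference = |78 - 39| = 39

39


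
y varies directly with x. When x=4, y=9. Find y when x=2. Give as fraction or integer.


Direct proportion: y = kx
Find k: k = 9/4 = 9/4
Compute y at x=2: y = 9/4 * 2
y = 9/2

9/2


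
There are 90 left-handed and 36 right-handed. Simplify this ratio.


Find GCD(90, 36)
GCD = 18
Divide both by 18: 90/18 = 5, 36/18 = 2
Simplified ratio = 5:2

5:2


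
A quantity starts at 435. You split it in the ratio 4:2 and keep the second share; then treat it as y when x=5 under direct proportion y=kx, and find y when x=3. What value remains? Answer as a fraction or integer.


Start with 435.
Step 1: Split 4:2, second share = 435 * 2/6 = 145
Step 2: Direct prop: k = (145)/5; new y = k*3 = 145*3/5 = 87
Final result = 87

87


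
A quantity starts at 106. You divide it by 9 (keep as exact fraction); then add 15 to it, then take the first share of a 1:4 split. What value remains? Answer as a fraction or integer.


Start with 106.
Step 1: Divide by 9: 106 / 9 = 106/9
Step 2: Add 15: 106/9+15=241/9; split 1:4 first = 241/9*1/5 = 241/45
Final result = 241/45

241/45


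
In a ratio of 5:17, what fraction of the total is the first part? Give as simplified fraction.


Total parts = 5 + 17 = 22
First part fraction = 5/22
Simplify: 5/22 = 5/22

5/22


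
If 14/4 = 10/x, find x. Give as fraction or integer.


Setting up: 14/4 = 10/x
Cross multiply: 14 * x = 4 * 10
14x = 40
x = 40/14
x = 20/7

20/7


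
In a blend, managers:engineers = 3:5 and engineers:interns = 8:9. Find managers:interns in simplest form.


Given a:b = 3:5 and b:c = 8:9
Make b consistent. Multiply first ratio by 8: a:b = 24:40
Multiply second ratio by 5: b:c = 40:45
Now b = 40 in both, so a:b:c = 24:40:45
Therefore a:c = 24:45
Simplify by GCD: a:c = 8:15

8:15


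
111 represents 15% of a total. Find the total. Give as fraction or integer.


Given: 111 is 15% of the whole
Set up: 111 = 15/100 * whole
whole = 111 * 100 / 15
whole = 11100 / 15
whole = 740

740


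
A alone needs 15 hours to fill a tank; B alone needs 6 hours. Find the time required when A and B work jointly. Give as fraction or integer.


Rate of A = 1/15 job per hour
Rate of B = 1/6 job per hour
Combined rate = 1/15 + 1/6
Find common denominator: (6 + 15)/(15*6) = 21/90
Combined rate = 7/30 job per hour
Time together = 1 / (7/30) = 30/7 hours

30/7


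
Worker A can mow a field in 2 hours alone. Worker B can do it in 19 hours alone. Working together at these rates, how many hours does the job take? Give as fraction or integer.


Rate of A = 1/2 job per hour
Rate of B = 1/19 job per hour
Combined rate = 1/2 + 1/19
Find common denominator: (19 + 2)/(2*19) = 21/38
Combined rate = 21/38 job per hour
Time together = 1 / (21/38) = 38/21 hours

38/21


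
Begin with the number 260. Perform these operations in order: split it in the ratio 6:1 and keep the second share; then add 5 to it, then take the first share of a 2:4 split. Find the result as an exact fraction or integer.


Start with 260.
Step 1: Split 6:1, second share = 260 * 1/7 = 260/7
Step 2: Add 5: 260/7+5=295/7; split 2:4 first = 295/7*2/6 = 295/21
Final result = 295/21

295/21


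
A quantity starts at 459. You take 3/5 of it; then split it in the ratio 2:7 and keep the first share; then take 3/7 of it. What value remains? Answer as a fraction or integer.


Start with 459.
Step 1: Take 3/5: 459 * 3/5 = 1377/5
Step 2: Split 2:7, first share = 1377/5 * 2/9 = 306/5
Step 3: Take 3/7: 306/5 * 3/7 = 918/35
Final result = 918/35

918/35


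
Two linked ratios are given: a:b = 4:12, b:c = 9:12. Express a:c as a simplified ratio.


Given a:b = 4:12 and b:c = 9:12
Make b consistent. Multiply first ratio by 9: a:b = 36:108
Multiply second ratio by 12: b:c = 108:144
Now b = 108 in both, so a:b:c = 36:108:144
Therefore a:c = 36:144
Simplify by GCD: a:c = 1:4

1:4


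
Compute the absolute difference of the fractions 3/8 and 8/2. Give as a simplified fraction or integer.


Simplify: 3/8 = 3/8 and 8/2 = 4
Find common denominator: LCD = 8
Convert: 3/8 and 32/8
Difference = |3 - 32|/8 = 29/8
Simplified = 29/8

29/8


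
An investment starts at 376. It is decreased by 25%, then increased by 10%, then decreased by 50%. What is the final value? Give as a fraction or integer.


Start: 376
Step 1: decrease by 25% => multiply by 75/100
  376 * 75/100 = 282
Step 2: increase by 10% => multiply by 110/100
  282 * 110/100 = 1551/5
Step 3: decrease by 50% => multiply by 50/100
  1551/5 * 50/100 = 1551/10
Final value = 1551/10

1551/10


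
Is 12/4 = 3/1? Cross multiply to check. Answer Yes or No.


Cross multiply to check 12/4 = 3/1
Left cross product: 12 * 1 = 12
Right cross product: 4 * 3 = 12
12 = 12
Equal, so proportions match => Yes

Yes


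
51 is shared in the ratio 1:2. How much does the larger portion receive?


Total parts = 1 + 2 = 3
Value per part = 51 / 3 = 17
First share = 1 * 17 = 17
Second share = 2 * 17 = 34
Larger share = 34

34


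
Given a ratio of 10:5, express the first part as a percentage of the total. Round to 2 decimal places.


Total parts = 10 + 5 = 15
First part fraction = 10/15
Percentage = (10/15) * 100
= 0.666667 * 100
= 66.67%

66.67


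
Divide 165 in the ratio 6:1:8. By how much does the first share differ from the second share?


Total parts = 6 + 1 + 8 = 15
Value per part = 165 / 15 = 11
Shares: 6*11=66, 1*11=11, 8*11=88
First share = 66, second share = 11
Difference = |66 - 11| = 55

55


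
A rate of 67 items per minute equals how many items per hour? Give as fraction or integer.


Converting from per minute to per hour
Rate = 67 items per minute
Multiply by 60: 67 * 60
= 4020 items per hour

4020


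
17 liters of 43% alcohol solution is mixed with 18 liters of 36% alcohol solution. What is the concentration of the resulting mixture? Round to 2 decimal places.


Solute in mixture 1 = 43% of 17 L = 17*43/100 = 731/100 L
Solute in mixture 2 = 36% of 18 L = 18*36/100 = 162/25 L
Total solute = 731/100 + 162/25 = 1379/100 L
Total volume = 17 + 18 = 35 L
Final concentration = 1379/100/35 * 100 = 39.40%

39.40


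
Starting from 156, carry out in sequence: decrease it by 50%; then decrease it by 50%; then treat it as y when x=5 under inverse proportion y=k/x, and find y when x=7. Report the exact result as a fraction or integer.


Start with 156.
Step 1: Decrease by 50%: 156 * 50/100 = 78
Step 2: Decrease by 50%: 78 * 50/100 = 39
Step 3: Inverse prop: k = (39)*5; new y = k/7 = 39*5/7 = 195/7
Final result = 195/7

195/7


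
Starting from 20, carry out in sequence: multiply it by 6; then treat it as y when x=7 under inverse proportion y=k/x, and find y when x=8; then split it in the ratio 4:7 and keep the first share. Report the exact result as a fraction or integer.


Start with 20.
Step 1: Multiply by 6: 20 * 6 = 120
Step 2: Inverse prop: k = (120)*7; new y = k/8 = 120*7/8 = 105
Step 3: Split 4:7, first share = 105 * 4/11 = 420/11
Final result = 420/11

420/11


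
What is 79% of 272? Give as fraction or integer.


Compute 79% of 272
Convert percentage: 79% = 79/100
Multiply: 272 * 79/100
= 21488/100
= 5372/25

5372/25


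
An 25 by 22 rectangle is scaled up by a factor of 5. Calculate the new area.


Original dimensions: 25 x 22
Enlargement factor = 5
New width = 25 * 5 = 125
New height = 22 * 5 = 110
New area = 125 * 110 = 13750

13750


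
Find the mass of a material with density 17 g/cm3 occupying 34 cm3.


Using mass = density * volume
Density = 17 g/cm3
Volume = 34 cm3
Mass = 17 * 34
= 578 g

578


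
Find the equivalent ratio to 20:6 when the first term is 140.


Original ratio: 20:6
First term target: 140
Scale factor = 140 / 20 = 7
Multiply second term: 6 * 7 = 42
Equivalent ratio = 140:42

140:42


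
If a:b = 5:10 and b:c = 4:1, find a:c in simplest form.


Given a:b = 5:10 and b:c = 4:1
Make b consistent. Multiply first ratio by 4: a:b = 20:40
Multiply second ratio by 10: b:c = 40:10
Now b = 40 in both, so a:b:c = 20:40:10
Therefore a:c = 20:10
Simplify by GCD: a:c = 2:1

2:1
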